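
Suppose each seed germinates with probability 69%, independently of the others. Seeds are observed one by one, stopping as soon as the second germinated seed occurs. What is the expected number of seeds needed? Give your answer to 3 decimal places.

2.899

Y = total seeds until the second success; negative binomial with r=2, p=0.69.
E[Y] = r / p = 2 / 0.69 = 2.89855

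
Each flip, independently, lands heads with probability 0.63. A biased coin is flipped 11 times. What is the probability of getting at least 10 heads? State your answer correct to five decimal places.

0.04629

X ~ Binomial(11, 0.63); P(X ≥ 10) = Σ C(11,k) p^k (1−p)^(11−k) over k:
  k=10: C(11,10)·0.63^10·0.37^1 = 0.0400867
  k=11: C(11,11)·0.63^11·0.37^0 = 0.0062051
Total = 0.0462917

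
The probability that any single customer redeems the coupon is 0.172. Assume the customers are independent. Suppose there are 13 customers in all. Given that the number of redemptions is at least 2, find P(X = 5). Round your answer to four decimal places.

X ~ Binomial(13, 0.172). Want P(X=5 | X≥2) = P(X=5) / P(X≥2).
P(X=5) = C(13,5)·0.172^5·0.828^8 = 0.042802
P(X≥2) = 1 − 0.085979 − 0.232186 = 0.681835
Ratio = 0.042802 / 0.681835 = 0.062775

0.0628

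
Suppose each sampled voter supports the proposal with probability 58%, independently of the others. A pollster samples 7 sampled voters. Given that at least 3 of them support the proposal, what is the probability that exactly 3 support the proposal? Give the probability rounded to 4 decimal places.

0.2406

X ~ Binomial(7, 0.58). Want P(X=3 | X≥3) = P(X=3) / P(X≥3).
P(X=3) = C(7,3)·0.58^3·0.42^4 = 0.212495
P(X≥3) = 1 − 0.002305 − 0.022285 − 0.092326 = 0.883084
Ratio = 0.212495 / 0.883084 = 0.240629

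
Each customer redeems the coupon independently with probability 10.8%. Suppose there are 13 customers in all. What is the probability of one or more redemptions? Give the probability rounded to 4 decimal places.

P(at least one) = 1 − P(none) = 1 − (1 − 0.108)^13
= 1 − 0.226331 = 0.773669

0.7737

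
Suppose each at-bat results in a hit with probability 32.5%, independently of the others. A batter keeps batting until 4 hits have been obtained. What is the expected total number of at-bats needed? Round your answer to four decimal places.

12.3077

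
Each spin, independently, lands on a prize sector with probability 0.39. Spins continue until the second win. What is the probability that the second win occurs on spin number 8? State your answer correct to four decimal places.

0.0549

Y = trial on which the second success occurs; negative binomial, r=2, p=0.39.
P(Y=8) = C(7,1) · p^2 · (1−p)^6
= 7 · 0.1521 · 0.05152 = 0.054854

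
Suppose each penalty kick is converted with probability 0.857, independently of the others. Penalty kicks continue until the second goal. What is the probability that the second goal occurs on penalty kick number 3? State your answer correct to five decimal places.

Y = trial on which the second success occurs; negative binomial, r=2, p=0.857.
P(Y=3) = C(2,1) · p^2 · (1−p)^1
= 2 · 0.73445 · 0.143 = 0.2100524

0.21005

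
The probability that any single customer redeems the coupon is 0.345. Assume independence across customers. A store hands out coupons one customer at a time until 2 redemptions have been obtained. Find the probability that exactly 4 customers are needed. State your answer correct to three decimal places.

0.153

Y = trial on which the second success occurs; negative binomial, r=2, p=0.345.
P(Y=4) = C(3,1) · p^2 · (1−p)^2
= 3 · 0.11903 · 0.42902 = 0.15319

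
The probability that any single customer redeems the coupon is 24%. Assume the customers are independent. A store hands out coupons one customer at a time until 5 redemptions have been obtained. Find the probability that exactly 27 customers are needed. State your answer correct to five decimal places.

0.02842

Y = trial on which the fifth success occurs; negative binomial, r=5, p=0.24.
P(Y=27) = C(26,4) · p^5 · (1−p)^22
= 14950 · 0.00079626 · 0.0023873 = 0.0284182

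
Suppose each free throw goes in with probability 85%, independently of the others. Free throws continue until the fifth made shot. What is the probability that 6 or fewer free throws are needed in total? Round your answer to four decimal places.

Finishing within 6 free throws ⇔ at least 5 successes in the first 6. With X ~ Binomial(6, 0.85), P(Y ≤ 6) = 1 − P(X ≤ 4).
  k=0: C(6,0)·0.85^0·0.15^6 = 0.000011
  k=1: C(6,1)·0.85^1·0.15^5 = 0.000387
  k=2: C(6,2)·0.85^2·0.15^4 = 0.005486
  k=3: C(6,3)·0.85^3·0.15^3 = 0.041453
  k=4: C(6,4)·0.85^4·0.15^2 = 0.176177
1 − 0.223516 = 0.776484

0.7765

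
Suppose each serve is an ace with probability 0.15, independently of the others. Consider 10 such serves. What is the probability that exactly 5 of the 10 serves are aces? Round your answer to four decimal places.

X ~ Binomial(n=10, p=0.15).
P(X=5) = C(10,5) · p^5 · (1−p)^5
= 252 · 7.5937e-05 · 0.44371 = 0.008491

0.0085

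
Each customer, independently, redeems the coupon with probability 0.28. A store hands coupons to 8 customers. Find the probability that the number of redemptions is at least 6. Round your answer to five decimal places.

0.00781

X ~ Binomial(8, 0.28); P(X ≥ 6) = Σ C(8,k) p^k (1−p)^(8−k) over k:
  k=6: C(8,6)·0.28^6·0.72^2 = 0.0069947
  k=7: C(8,7)·0.28^7·0.72^1 = 0.0007772
  k=8: C(8,8)·0.28^8·0.72^0 = 0.0000378
Total = 0.0078097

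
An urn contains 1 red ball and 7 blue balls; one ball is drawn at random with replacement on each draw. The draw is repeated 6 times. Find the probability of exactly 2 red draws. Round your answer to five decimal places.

0.13739

X ~ Binomial(n=6, p=0.125).
P(X=2) = C(6,2) · p^2 · (1−p)^4
= 15 · 0.015625 · 0.58618 = 0.1373863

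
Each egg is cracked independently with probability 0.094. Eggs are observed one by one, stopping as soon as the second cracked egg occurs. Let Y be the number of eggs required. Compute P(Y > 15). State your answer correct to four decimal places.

0.5815

Needing more than 15 eggs ⇔ fewer than 2 successes in the first 15. With X ~ Binomial(15, 0.094), P(Y > 15) = P(X ≤ 1).
  k=0: C(15,0)·0.094^0·0.906^15 = 0.227469
  k=1: C(15,1)·0.094^1·0.906^14 = 0.354009
P(X ≤ 1) = 0.581478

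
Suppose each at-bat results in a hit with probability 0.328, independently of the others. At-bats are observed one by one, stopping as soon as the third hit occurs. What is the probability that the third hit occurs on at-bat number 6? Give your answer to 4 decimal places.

Y = trial on which the third success occurs; negative binomial, r=3, p=0.328.
P(Y=6) = C(5,2) · p^3 · (1−p)^3
= 10 · 0.035288 · 0.30346 = 0.107085

0.1071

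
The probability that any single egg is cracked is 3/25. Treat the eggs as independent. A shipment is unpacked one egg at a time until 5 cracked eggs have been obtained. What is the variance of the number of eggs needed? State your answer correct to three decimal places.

Y = total eggs until the fifth success; negative binomial with r=5, p=0.12.
Var(Y) = r(1−p)/p² = 5·0.88 / 0.12² = 305.55556

305.556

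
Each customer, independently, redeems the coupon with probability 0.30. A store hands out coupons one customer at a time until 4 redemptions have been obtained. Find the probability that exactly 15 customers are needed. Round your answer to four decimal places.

0.0583

Y = trial on which the fourth success occurs; negative binomial, r=4, p=0.30.
P(Y=15) = C(14,3) · p^4 · (1−p)^11
= 364 · 0.0081 · 0.019773 = 0.058300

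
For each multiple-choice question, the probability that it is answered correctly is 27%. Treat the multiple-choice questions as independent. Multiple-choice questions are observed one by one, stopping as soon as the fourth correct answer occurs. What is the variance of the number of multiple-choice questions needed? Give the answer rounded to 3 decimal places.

Y = total multiple-choice questions until the fourth success; negative binomial with r=4, p=0.27.
Var(Y) = r(1−p)/p² = 4·0.73 / 0.27² = 40.05487

40.055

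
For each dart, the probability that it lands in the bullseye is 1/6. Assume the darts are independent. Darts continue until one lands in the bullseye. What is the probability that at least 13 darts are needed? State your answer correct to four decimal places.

0.1122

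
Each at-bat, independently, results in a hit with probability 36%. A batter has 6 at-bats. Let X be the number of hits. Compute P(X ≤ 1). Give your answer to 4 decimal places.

0.3006

X ~ Binomial(6, 0.36); P(X ≤ 1) = Σ C(6,k) p^k (1−p)^(6−k) over k:
  k=0: C(6,0)·0.36^0·0.64^6 = 0.068719
  k=1: C(6,1)·0.36^1·0.64^5 = 0.231928
Total = 0.300648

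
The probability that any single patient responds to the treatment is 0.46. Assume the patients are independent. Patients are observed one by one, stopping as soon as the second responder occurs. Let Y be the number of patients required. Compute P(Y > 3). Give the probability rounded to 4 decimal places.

Needing more than 3 patients ⇔ fewer than 2 successes in the first 3. With X ~ Binomial(3, 0.46), P(Y > 3) = P(X ≤ 1).
  k=0: C(3,0)·0.46^0·0.54^3 = 0.157464
  k=1: C(3,1)·0.46^1·0.54^2 = 0.402408
P(X ≤ 1) = 0.559872

0.5599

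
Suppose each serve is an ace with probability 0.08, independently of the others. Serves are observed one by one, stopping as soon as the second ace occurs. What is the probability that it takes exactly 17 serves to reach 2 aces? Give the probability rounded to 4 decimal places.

0.0293

Y = trial on which the second success occurs; negative binomial, r=2, p=0.08.
P(Y=17) = C(16,1) · p^2 · (1−p)^15
= 16 · 0.0064 · 0.2863 = 0.029317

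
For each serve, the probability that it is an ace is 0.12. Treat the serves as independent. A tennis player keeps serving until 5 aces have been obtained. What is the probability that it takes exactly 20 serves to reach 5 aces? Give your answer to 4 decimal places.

0.0142

Y = trial on which the fifth success occurs; negative binomial, r=5, p=0.12.
P(Y=20) = C(19,4) · p^5 · (1−p)^15
= 3876 · 2.4883e-05 · 0.14697 = 0.014175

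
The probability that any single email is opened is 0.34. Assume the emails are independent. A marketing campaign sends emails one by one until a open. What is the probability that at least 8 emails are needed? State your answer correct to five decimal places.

Y = number of emails to the first success; geometric, p = 0.34.
P(Y > 7) = P(first 7 all fail) = (1−p)^7 = 0.0545516

0.05455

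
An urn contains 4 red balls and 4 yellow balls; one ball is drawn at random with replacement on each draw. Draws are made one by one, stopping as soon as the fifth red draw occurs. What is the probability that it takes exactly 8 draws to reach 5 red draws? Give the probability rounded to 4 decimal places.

0.1367

Y = trial on which the fifth success occurs; negative binomial, r=5, p=0.50.
P(Y=8) = C(7,4) · p^5 · (1−p)^3
= 35 · 0.03125 · 0.125 = 0.136719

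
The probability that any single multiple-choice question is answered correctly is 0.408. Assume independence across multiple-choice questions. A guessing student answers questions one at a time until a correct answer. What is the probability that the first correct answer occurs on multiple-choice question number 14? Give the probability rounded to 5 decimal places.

Geometric (trials to first success), p = 0.408.
P(Y = 14) = (1−p)^13 · p = 0.0010969 · 0.408 = 0.0004476

0.00045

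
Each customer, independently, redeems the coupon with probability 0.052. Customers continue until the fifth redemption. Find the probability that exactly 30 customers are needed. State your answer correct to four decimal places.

0.0024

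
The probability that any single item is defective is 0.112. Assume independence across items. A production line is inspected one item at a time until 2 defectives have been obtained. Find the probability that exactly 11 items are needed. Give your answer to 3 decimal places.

Y = trial on which the second success occurs; negative binomial, r=2, p=0.112.
P(Y=11) = C(10,1) · p^2 · (1−p)^9
= 10 · 0.012544 · 0.34333 = 0.04307

0.043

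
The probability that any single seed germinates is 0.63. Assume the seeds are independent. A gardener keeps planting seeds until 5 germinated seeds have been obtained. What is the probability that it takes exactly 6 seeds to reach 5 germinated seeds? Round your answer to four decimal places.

0.1836

Y = trial on which the fifth success occurs; negative binomial, r=5, p=0.63.
P(Y=6) = C(5,4) · p^5 · (1−p)^1
= 5 · 0.099244 · 0.37 = 0.183601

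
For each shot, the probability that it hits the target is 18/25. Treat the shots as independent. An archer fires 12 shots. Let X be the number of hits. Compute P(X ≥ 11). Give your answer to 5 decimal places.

0.10998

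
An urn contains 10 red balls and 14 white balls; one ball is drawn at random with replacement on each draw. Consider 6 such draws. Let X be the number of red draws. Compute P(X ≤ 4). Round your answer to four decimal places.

0.9508

X ~ Binomial(6, 0.416667); P(X ≤ 4) = Σ C(6,k) p^k (1−p)^(6−k) over k:
  k=0: C(6,0)·0.416667^0·0.583333^6 = 0.039400
  k=1: C(6,1)·0.416667^1·0.583333^5 = 0.168859
  k=2: C(6,2)·0.416667^2·0.583333^4 = 0.301534
  k=3: C(6,3)·0.416667^3·0.583333^3 = 0.287175
  k=4: C(6,4)·0.416667^4·0.583333^2 = 0.153844
Total = 0.950812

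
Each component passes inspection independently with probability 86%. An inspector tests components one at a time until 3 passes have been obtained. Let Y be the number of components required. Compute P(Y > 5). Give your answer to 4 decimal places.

0.0220

Needing more than 5 components ⇔ fewer than 3 successes in the first 5. With X ~ Binomial(5, 0.86), P(Y > 5) = P(X ≤ 2).
  k=0: C(5,0)·0.86^0·0.14^5 = 0.000054
  k=1: C(5,1)·0.86^1·0.14^4 = 0.001652
  k=2: C(5,2)·0.86^2·0.14^3 = 0.020295
P(X ≤ 2) = 0.022000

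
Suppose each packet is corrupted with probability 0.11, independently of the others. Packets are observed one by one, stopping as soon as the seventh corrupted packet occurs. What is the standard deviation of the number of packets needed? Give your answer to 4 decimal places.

22.6909

Y = total packets until the seventh success; negative binomial with r=7, p=0.11.
SD(Y) = √[r(1−p)/p²] = √(514.876033) = 22.690880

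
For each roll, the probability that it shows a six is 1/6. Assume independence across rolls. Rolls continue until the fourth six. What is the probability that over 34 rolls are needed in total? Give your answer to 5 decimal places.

0.15869

Needing more than 34 rolls ⇔ fewer than 4 successes in the first 34. With X ~ Binomial(34, 0.166667), P(Y > 34) = P(X ≤ 3).
  k=0: C(34,0)·0.166667^0·0.833333^34 = 0.0020316
  k=1: C(34,1)·0.166667^1·0.833333^33 = 0.0138149
  k=2: C(34,2)·0.166667^2·0.833333^32 = 0.0455890
  k=3: C(34,3)·0.166667^3·0.833333^31 = 0.0972566
P(X ≤ 3) = 0.1586921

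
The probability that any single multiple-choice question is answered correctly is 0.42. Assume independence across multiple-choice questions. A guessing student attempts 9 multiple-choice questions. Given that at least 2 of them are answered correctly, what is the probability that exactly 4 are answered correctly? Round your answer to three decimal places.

0.273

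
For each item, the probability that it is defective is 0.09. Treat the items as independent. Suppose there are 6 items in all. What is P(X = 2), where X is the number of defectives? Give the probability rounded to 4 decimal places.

0.0833

X ~ Binomial(n=6, p=0.09).
P(X=2) = C(6,2) · p^2 · (1−p)^4
= 15 · 0.0081 · 0.68575 = 0.083319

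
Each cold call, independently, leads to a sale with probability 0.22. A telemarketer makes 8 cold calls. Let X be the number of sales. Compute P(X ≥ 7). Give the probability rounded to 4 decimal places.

0.0002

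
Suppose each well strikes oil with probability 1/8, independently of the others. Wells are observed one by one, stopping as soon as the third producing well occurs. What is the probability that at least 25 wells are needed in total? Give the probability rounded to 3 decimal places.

0.408

Needing more than 24 wells ⇔ fewer than 3 successes in the first 24. With X ~ Binomial(24, 0.125), P(Y > 24) = P(X ≤ 2).
  k=0: C(24,0)·0.125^0·0.875^24 = 0.04057
  k=1: C(24,1)·0.125^1·0.875^23 = 0.13909
  k=2: C(24,2)·0.125^2·0.875^22 = 0.22851
P(X ≤ 2) = 0.40817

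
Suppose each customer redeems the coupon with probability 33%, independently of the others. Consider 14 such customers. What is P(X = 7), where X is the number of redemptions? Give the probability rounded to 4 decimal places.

0.0886

X ~ Binomial(n=14, p=0.33).
P(X=7) = C(14,7) · p^7 · (1−p)^7
= 3432 · 0.00042618 · 0.060607 = 0.088648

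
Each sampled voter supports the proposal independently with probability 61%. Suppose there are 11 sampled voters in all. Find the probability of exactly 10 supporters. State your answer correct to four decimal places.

0.0306

X ~ Binomial(n=11, p=0.61).
P(X=10) = C(11,10) · p^10 · (1−p)^1
= 11 · 0.0071334 · 0.39 = 0.030602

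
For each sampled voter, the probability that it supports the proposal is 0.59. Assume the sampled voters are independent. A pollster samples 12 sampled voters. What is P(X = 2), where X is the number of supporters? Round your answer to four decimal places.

0.0031

X ~ Binomial(n=12, p=0.59).
P(X=2) = C(12,2) · p^2 · (1−p)^10
= 66 · 0.3481 · 0.00013423 = 0.003084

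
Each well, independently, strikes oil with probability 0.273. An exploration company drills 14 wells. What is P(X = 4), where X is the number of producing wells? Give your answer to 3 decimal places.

0.229

X ~ Binomial(n=14, p=0.273).
P(X=4) = C(14,4) · p^4 · (1−p)^10
= 1001 · 0.0055546 · 0.041242 = 0.22931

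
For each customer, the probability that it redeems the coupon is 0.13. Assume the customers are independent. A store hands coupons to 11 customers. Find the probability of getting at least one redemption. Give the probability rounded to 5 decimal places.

P(at least one) = 1 − P(none) = 1 − (1 − 0.13)^11
= 1 − 0.2161284 = 0.7838716

0.78387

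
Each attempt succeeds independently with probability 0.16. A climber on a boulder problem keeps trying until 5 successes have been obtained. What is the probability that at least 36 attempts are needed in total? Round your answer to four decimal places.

0.3209

Needing more than 35 attempts ⇔ fewer than 5 successes in the first 35. With X ~ Binomial(35, 0.16), P(Y > 35) = P(X ≤ 4).
  k=0: C(35,0)·0.16^0·0.84^35 = 0.002238
  k=1: C(35,1)·0.16^1·0.84^34 = 0.014917
  k=2: C(35,2)·0.16^2·0.84^33 = 0.048303
  k=3: C(35,3)·0.16^3·0.84^32 = 0.101206
  k=4: C(35,4)·0.16^4·0.84^31 = 0.154219
P(X ≤ 4) = 0.320883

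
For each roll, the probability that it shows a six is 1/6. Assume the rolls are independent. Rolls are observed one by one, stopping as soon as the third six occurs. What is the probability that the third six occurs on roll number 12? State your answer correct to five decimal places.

Y = trial on which the third success occurs; negative binomial, r=3, p=0.166667.
P(Y=12) = C(11,2) · p^3 · (1−p)^9
= 55 · 0.0046296 · 0.19381 = 0.0493489

0.04935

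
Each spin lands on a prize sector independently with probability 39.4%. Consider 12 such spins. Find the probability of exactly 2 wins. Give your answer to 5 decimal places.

0.06843

X ~ Binomial(n=12, p=0.394).
P(X=2) = C(12,2) · p^2 · (1−p)^10
= 66 · 0.15524 · 0.0066792 = 0.0684325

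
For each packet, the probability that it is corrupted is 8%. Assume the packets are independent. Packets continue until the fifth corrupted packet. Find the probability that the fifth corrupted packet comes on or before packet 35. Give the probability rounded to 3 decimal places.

0.144

Finishing within 35 packets ⇔ at least 5 successes in the first 35. With X ~ Binomial(35, 0.08), P(Y ≤ 35) = 1 − P(X ≤ 4).
  k=0: C(35,0)·0.08^0·0.92^35 = 0.05402
  k=1: C(35,1)·0.08^1·0.92^34 = 0.16442
  k=2: C(35,2)·0.08^2·0.92^33 = 0.24305
  k=3: C(35,3)·0.08^3·0.92^32 = 0.23248
  k=4: C(35,4)·0.08^4·0.92^31 = 0.16173
1 − 0.85570 = 0.14430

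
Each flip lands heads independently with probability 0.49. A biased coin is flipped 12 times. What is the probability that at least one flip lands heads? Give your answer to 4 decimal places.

P(at least one) = 1 − P(none) = 1 − (1 − 0.49)^12
= 1 − 0.000310 = 0.999690

0.9997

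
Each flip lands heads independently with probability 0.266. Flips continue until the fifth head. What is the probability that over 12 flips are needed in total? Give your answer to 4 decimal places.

Needing more than 12 flips ⇔ fewer than 5 successes in the first 12. With X ~ Binomial(12, 0.266), P(Y > 12) = P(X ≤ 4).
  k=0: C(12,0)·0.266^0·0.734^12 = 0.024454
  k=1: C(12,1)·0.266^1·0.734^11 = 0.106346
  k=2: C(12,2)·0.266^2·0.734^10 = 0.211967
  k=3: C(12,3)·0.266^3·0.734^9 = 0.256054
  k=4: C(12,4)·0.266^4·0.734^8 = 0.208785
P(X ≤ 4) = 0.807606

0.8076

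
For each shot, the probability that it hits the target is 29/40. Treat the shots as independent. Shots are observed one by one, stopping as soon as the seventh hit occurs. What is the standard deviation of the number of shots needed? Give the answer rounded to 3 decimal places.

Y = total shots until the seventh success; negative binomial with r=7, p=0.725.
SD(Y) = √[r(1−p)/p²] = √(3.66231) = 1.91372

1.914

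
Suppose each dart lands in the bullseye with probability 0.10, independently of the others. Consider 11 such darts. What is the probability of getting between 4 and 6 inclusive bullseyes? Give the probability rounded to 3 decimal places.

X ~ Binomial(11, 0.10); P(4 ≤ X ≤ 6) = Σ C(11,k) p^k (1−p)^(11−k) over k:
  k=4: C(11,4)·0.10^4·0.90^7 = 0.01578
  k=5: C(11,5)·0.10^5·0.90^6 = 0.00246
  k=6: C(11,6)·0.10^6·0.90^5 = 0.00027
Total = 0.01851

0.019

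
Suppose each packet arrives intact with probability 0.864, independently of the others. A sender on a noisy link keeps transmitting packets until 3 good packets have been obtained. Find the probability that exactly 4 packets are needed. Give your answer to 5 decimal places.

0.26315

Y = trial on which the third success occurs; negative binomial, r=3, p=0.864.
P(Y=4) = C(3,2) · p^3 · (1−p)^1
= 3 · 0.64497 · 0.136 = 0.2631488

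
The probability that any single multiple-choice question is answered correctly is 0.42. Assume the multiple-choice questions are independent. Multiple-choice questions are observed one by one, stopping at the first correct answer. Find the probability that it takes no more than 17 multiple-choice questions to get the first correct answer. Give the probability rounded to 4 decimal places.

0.9999

Y = number of multiple-choice questions to the first success; geometric, p = 0.42.
P(Y ≤ 17) = 1 − (1−p)^17 = 1 − 0.000095 = 0.999905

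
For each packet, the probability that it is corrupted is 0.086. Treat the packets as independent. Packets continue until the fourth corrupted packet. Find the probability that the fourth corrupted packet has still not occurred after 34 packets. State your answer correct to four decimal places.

Needing more than 34 packets ⇔ fewer than 4 successes in the first 34. With X ~ Binomial(34, 0.086), P(Y > 34) = P(X ≤ 3).
  k=0: C(34,0)·0.086^0·0.914^34 = 0.047008
  k=1: C(34,1)·0.086^1·0.914^33 = 0.150384
  k=2: C(34,2)·0.086^2·0.914^32 = 0.233474
  k=3: C(34,3)·0.086^3·0.914^31 = 0.234325
P(X ≤ 3) = 0.665191

0.6652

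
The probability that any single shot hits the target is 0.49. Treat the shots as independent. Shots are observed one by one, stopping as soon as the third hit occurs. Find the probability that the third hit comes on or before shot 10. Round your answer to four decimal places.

Finishing within 10 shots ⇔ at least 3 successes in the first 10. With X ~ Binomial(10, 0.49), P(Y ≤ 10) = 1 − P(X ≤ 2).
  k=0: C(10,0)·0.49^0·0.51^10 = 0.001190
  k=1: C(10,1)·0.49^1·0.51^9 = 0.011437
  k=2: C(10,2)·0.49^2·0.51^8 = 0.049450
1 − 0.062078 = 0.937922

0.9379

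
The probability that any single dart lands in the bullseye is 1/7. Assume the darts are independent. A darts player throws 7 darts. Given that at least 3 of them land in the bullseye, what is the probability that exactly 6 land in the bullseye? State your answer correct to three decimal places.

0.001

X ~ Binomial(7, 0.142857). Want P(X=6 | X≥3) = P(X=6) / P(X≥3).
P(X=6) = C(7,6)·0.142857^6·0.857143^1 = 0.00005
P(X≥3) = 1 − 0.33992 − 0.39657 − 0.19828 = 0.06523
Ratio = 0.00005 / 0.06523 = 0.00078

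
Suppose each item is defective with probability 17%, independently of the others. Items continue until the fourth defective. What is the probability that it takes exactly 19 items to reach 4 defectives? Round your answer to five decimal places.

0.04165

Y = trial on which the fourth success occurs; negative binomial, r=4, p=0.17.
P(Y=19) = C(18,3) · p^4 · (1−p)^15
= 816 · 0.00083521 · 0.061118 = 0.0416540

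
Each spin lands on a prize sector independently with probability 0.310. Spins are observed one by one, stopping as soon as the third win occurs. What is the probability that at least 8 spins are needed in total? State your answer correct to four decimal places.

Needing more than 7 spins ⇔ fewer than 3 successes in the first 7. With X ~ Binomial(7, 0.31), P(Y > 7) = P(X ≤ 2).
  k=0: C(7,0)·0.31^0·0.69^7 = 0.074464
  k=1: C(7,1)·0.31^1·0.69^6 = 0.234182
  k=2: C(7,2)·0.31^2·0.69^5 = 0.315637
P(X ≤ 2) = 0.624283

0.6243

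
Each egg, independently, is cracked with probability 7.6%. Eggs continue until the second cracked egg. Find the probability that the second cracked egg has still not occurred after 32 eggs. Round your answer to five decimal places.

Needing more than 32 eggs ⇔ fewer than 2 successes in the first 32. With X ~ Binomial(32, 0.076), P(Y > 32) = P(X ≤ 1).
  k=0: C(32,0)·0.076^0·0.924^32 = 0.0797082
  k=1: C(32,1)·0.076^1·0.924^31 = 0.2097948
P(X ≤ 1) = 0.2895030

0.28950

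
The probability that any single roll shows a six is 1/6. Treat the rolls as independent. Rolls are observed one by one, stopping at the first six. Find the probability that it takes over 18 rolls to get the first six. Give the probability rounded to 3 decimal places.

Y = number of rolls to the first success; geometric, p = 0.166667.
P(Y > 18) = P(first 18 all fail) = (1−p)^18 = 0.03756

0.038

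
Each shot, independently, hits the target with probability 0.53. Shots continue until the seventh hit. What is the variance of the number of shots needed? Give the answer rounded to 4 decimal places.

11.7124

Y = total shots until the seventh success; negative binomial with r=7, p=0.53.
Var(Y) = r(1−p)/p² = 7·0.47 / 0.53² = 11.712353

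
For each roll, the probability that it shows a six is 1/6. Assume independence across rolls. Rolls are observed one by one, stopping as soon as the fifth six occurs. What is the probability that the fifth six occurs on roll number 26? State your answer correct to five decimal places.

0.03536

Y = trial on which the fifth success occurs; negative binomial, r=5, p=0.166667.
P(Y=26) = C(25,4) · p^5 · (1−p)^21
= 12650 · 0.0001286 · 0.021737 = 0.0353613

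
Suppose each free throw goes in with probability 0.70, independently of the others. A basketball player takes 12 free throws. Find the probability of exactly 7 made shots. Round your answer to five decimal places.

0.15850

X ~ Binomial(n=12, p=0.70).
P(X=7) = C(12,7) · p^7 · (1−p)^5
= 792 · 0.082354 · 0.00243 = 0.1584958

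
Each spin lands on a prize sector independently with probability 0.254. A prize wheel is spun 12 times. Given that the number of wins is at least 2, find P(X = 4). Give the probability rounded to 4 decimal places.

X ~ Binomial(12, 0.254). Want P(X=4 | X≥2) = P(X=4) / P(X≥2).
P(X=4) = C(12,4)·0.254^4·0.746^8 = 0.197629
P(X≥2) = 1 − 0.029707 − 0.121379 = 0.848914
Ratio = 0.197629 / 0.848914 = 0.232802

0.2328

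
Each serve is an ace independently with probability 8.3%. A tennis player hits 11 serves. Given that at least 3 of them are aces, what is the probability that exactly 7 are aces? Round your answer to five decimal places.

0.00011

X ~ Binomial(11, 0.083). Want P(X=7 | X≥3) = P(X=7) / P(X≥3).
P(X=7) = C(11,7)·0.083^7·0.917^4 = 0.0000063
P(X≥3) = 1 − 0.3855340 − 0.3838523 − 0.1737172 = 0.0568965
Ratio = 0.0000063 / 0.0568965 = 0.0001113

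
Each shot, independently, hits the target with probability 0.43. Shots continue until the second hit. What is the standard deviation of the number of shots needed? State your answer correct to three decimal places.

2.483

Y = total shots until the second success; negative binomial with r=2, p=0.43.
SD(Y) = √[r(1−p)/p²] = √(6.16549) = 2.48304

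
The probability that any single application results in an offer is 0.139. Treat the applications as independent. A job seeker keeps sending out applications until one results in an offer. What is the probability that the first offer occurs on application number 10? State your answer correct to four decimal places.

Geometric (trials to first success), p = 0.139.
P(Y = 10) = (1−p)^9 · p = 0.26003 · 0.139 = 0.036145

0.0361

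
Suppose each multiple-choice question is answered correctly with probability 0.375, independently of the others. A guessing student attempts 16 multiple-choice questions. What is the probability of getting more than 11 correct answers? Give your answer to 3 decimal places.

0.003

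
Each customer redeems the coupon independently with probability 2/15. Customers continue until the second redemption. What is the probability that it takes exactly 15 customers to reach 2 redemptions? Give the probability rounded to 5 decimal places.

0.03873

Y = trial on which the second success occurs; negative binomial, r=2, p=0.133333.
P(Y=15) = C(14,1) · p^2 · (1−p)^13
= 14 · 0.017778 · 0.15562 = 0.0387331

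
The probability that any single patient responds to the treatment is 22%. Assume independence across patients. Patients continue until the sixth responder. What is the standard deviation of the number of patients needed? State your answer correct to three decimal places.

9.833

Y = total patients until the sixth success; negative binomial with r=6, p=0.22.
SD(Y) = √[r(1−p)/p²] = √(96.69421) = 9.83332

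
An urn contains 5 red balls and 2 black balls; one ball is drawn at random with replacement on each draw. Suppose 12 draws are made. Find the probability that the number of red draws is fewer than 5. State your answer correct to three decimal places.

0.007

X ~ Binomial(12, 0.714286); P(X ≤ 4) = Σ C(12,k) p^k (1−p)^(12−k) over k:
  k=0: C(12,0)·0.714286^0·0.285714^12 = 0.00000
  k=1: C(12,1)·0.714286^1·0.285714^11 = 0.00001
  k=2: C(12,2)·0.714286^2·0.285714^10 = 0.00012
  k=3: C(12,3)·0.714286^3·0.285714^9 = 0.00102
  k=4: C(12,4)·0.714286^4·0.285714^8 = 0.00572
Total = 0.00687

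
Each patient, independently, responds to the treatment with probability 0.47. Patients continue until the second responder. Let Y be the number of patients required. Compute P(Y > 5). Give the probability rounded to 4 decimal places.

Needing more than 5 patients ⇔ fewer than 2 successes in the first 5. With X ~ Binomial(5, 0.47), P(Y > 5) = P(X ≤ 1).
  k=0: C(5,0)·0.47^0·0.53^5 = 0.041820
  k=1: C(5,1)·0.47^1·0.53^4 = 0.185426
P(X ≤ 1) = 0.227246

0.2272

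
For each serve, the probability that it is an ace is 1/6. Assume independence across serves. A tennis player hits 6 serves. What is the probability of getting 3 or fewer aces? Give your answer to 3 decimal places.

0.991

X ~ Binomial(6, 0.166667); P(X ≤ 3) = Σ C(6,k) p^k (1−p)^(6−k) over k:
  k=0: C(6,0)·0.166667^0·0.833333^6 = 0.33490
  k=1: C(6,1)·0.166667^1·0.833333^5 = 0.40188
  k=2: C(6,2)·0.166667^2·0.833333^4 = 0.20094
  k=3: C(6,3)·0.166667^3·0.833333^3 = 0.05358
Total = 0.99130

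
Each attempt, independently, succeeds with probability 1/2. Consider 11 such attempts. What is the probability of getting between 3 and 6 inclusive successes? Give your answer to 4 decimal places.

0.6929

X ~ Binomial(11, 0.50); P(3 ≤ X ≤ 6) = Σ C(11,k) p^k (1−p)^(11−k) over k:
  k=3: C(11,3)·0.50^3·0.50^8 = 0.080566
  k=4: C(11,4)·0.50^4·0.50^7 = 0.161133
  k=5: C(11,5)·0.50^5·0.50^6 = 0.225586
  k=6: C(11,6)·0.50^6·0.50^5 = 0.225586
Total = 0.692871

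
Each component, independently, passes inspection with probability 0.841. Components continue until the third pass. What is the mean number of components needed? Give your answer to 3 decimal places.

Y = total components until the third success; negative binomial with r=3, p=0.841.
E[Y] = r / p = 3 / 0.841 = 3.56718

3.567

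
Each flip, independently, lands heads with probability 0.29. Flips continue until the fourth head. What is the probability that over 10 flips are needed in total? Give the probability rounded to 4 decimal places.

Needing more than 10 flips ⇔ fewer than 4 successes in the first 10. With X ~ Binomial(10, 0.29), P(Y > 10) = P(X ≤ 3).
  k=0: C(10,0)·0.29^0·0.71^10 = 0.032552
  k=1: C(10,1)·0.29^1·0.71^9 = 0.132961
  k=2: C(10,2)·0.29^2·0.71^8 = 0.244385
  k=3: C(10,3)·0.29^3·0.71^7 = 0.266185
P(X ≤ 3) = 0.676084

0.6761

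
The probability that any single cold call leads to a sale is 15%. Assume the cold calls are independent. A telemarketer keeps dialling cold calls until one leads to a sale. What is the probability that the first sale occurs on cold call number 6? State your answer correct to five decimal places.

0.06656

Geometric (trials to first success), p = 0.15.
P(Y = 6) = (1−p)^5 · p = 0.44371 · 0.15 = 0.0665558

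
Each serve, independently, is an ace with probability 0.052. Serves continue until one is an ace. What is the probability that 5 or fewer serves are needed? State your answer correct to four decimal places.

0.2343

Y = number of serves to the first success; geometric, p = 0.052.
P(Y ≤ 5) = 1 − (1−p)^5 = 1 − 0.765670 = 0.234330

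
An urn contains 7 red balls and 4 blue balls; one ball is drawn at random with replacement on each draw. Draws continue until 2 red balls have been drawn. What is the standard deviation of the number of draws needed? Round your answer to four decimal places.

1.3401

Y = total draws until the second success; negative binomial with r=2, p=0.636364.
SD(Y) = √[r(1−p)/p²] = √(1.795918) = 1.340119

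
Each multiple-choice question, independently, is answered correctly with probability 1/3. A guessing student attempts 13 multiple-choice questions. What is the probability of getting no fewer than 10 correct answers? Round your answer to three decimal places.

X ~ Binomial(13, 0.333333); P(X ≥ 10) = Σ C(13,k) p^k (1−p)^(13−k) over k:
  k=10: C(13,10)·0.333333^10·0.666667^3 = 0.00144
  k=11: C(13,11)·0.333333^11·0.666667^2 = 0.00020
  k=12: C(13,12)·0.333333^12·0.666667^1 = 0.00002
  k=13: C(13,13)·0.333333^13·0.666667^0 = 0.00000
Total = 0.00165

0.002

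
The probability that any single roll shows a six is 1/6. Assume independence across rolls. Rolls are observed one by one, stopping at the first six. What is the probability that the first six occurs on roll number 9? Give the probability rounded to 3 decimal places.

0.039

Geometric (trials to first success), p = 0.166667.
P(Y = 9) = (1−p)^8 · p = 0.23257 · 0.166667 = 0.03876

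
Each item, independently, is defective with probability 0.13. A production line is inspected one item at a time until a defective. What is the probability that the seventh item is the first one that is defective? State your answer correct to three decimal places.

0.056

Geometric (trials to first success), p = 0.13.
P(Y = 7) = (1−p)^6 · p = 0.43363 · 0.13 = 0.05637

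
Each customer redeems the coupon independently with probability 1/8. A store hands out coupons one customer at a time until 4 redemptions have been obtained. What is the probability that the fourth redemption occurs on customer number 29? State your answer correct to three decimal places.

0.028

Y = trial on which the fourth success occurs; negative binomial, r=4, p=0.125.
P(Y=29) = C(28,3) · p^4 · (1−p)^25
= 3276 · 0.00024414 · 0.035498 = 0.02839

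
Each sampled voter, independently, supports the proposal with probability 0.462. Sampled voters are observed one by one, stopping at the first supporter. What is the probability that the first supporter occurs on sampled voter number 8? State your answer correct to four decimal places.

0.0060

Geometric (trials to first success), p = 0.462.
P(Y = 8) = (1−p)^7 · p = 0.013046 · 0.462 = 0.006027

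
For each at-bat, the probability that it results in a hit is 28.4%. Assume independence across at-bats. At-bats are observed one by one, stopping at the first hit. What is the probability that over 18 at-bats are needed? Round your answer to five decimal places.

Y = number of at-bats to the first success; geometric, p = 0.284.
P(Y > 18) = P(first 18 all fail) = (1−p)^18 = 0.0024459

0.00245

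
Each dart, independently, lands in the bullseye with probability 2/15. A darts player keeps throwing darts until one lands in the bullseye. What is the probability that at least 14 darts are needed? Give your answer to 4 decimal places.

Y = number of darts to the first success; geometric, p = 0.133333.
P(Y > 13) = P(first 13 all fail) = (1−p)^13 = 0.155624

0.1556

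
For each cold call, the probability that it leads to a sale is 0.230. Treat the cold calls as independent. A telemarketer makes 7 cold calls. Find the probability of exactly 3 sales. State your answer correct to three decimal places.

X ~ Binomial(n=7, p=0.23).
P(X=3) = C(7,3) · p^3 · (1−p)^4
= 35 · 0.012167 · 0.35153 = 0.14970

0.150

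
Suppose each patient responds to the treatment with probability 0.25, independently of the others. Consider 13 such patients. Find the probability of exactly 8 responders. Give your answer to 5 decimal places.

X ~ Binomial(n=13, p=0.25).
P(X=8) = C(13,8) · p^8 · (1−p)^5
= 1287 · 1.5259e-05 · 0.2373 = 0.0046602

0.00466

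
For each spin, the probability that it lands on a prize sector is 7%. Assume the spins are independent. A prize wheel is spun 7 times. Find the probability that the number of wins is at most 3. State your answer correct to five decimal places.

0.99929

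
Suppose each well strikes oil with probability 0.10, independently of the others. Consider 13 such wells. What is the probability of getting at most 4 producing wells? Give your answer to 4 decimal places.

0.9935

X ~ Binomial(13, 0.10); P(X ≤ 4) = Σ C(13,k) p^k (1−p)^(13−k) over k:
  k=0: C(13,0)·0.10^0·0.90^13 = 0.254187
  k=1: C(13,1)·0.10^1·0.90^12 = 0.367158
  k=2: C(13,2)·0.10^2·0.90^11 = 0.244772
  k=3: C(13,3)·0.10^3·0.90^10 = 0.099722
  k=4: C(13,4)·0.10^4·0.90^9 = 0.027701
Total = 0.993540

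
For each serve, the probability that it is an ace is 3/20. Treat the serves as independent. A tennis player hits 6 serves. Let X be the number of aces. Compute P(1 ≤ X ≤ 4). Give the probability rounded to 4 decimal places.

0.6225

X ~ Binomial(6, 0.15); P(1 ≤ X ≤ 4) = Σ C(6,k) p^k (1−p)^(6−k) over k:
  k=1: C(6,1)·0.15^1·0.85^5 = 0.399335
  k=2: C(6,2)·0.15^2·0.85^4 = 0.176177
  k=3: C(6,3)·0.15^3·0.85^3 = 0.041453
  k=4: C(6,4)·0.15^4·0.85^2 = 0.005486
Total = 0.622452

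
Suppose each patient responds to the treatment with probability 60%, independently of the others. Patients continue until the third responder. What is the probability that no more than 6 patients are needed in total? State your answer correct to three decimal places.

0.821

Finishing within 6 patients ⇔ at least 3 successes in the first 6. With X ~ Binomial(6, 0.60), P(Y ≤ 6) = 1 − P(X ≤ 2).
  k=0: C(6,0)·0.60^0·0.40^6 = 0.00410
  k=1: C(6,1)·0.60^1·0.40^5 = 0.03686
  k=2: C(6,2)·0.60^2·0.40^4 = 0.13824
1 − 0.17920 = 0.82080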